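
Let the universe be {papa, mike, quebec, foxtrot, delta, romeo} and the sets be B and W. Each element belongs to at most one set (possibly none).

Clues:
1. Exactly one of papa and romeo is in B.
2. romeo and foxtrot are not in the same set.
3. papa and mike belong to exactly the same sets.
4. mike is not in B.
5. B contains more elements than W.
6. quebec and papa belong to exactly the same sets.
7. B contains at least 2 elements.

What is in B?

From (4): mike ∉ B.
(3): papa matches mike: papa ∉ B.
(6): quebec matches papa: quebec ∉ B.
(1) (exactly one): romeo ∈ B.
(2): foxtrot ∉ B.
(7): only 2 candidates remain for B, so all are in.

B = {delta, romeo}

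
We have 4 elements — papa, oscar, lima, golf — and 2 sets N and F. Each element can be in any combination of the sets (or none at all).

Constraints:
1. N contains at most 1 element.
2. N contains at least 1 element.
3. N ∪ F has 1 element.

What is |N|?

1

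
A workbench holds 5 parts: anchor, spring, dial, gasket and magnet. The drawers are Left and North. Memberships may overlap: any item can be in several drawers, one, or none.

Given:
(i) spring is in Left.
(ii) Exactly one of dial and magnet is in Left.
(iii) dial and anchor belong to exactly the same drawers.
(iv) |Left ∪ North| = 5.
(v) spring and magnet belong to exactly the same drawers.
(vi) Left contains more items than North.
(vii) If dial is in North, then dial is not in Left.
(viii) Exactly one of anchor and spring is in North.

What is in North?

North = {anchor, dial}

From (i): spring ∈ Left.
(v): magnet matches spring: magnet ∈ Left.
(ii) (exactly one): dial ∉ Left.
(iii): anchor matches dial: anchor ∉ Left.
Suppose anchor ∉ North: no assignment then satisfies all the clues, so anchor ∈ North.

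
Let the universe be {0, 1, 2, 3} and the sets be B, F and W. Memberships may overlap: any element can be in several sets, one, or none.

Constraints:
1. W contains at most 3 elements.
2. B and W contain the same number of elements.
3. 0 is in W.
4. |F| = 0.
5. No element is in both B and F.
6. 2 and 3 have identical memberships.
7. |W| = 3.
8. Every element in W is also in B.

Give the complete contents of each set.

B = {0, 2, 3}; F = {}; W = {0, 2, 3}

From (3): 0 ∈ W.
(4): F already has 0, so the rest are out.
(8) with 0 ∈ W: 0 ∈ B.
Suppose 1 ∈ B: no assignment then satisfies all the clues, so 1 ∉ B.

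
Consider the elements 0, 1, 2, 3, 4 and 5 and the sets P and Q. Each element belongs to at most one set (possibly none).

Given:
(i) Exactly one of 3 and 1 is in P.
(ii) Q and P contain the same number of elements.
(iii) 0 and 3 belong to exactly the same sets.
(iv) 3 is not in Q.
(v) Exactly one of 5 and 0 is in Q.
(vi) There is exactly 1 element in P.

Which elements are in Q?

Q = {5}

From (iv): 3 ∉ Q.
(iii): 0 matches 3: 0 ∉ Q.
(v) (exactly one): 5 ∈ Q.
Suppose 1 ∈ Q: no assignment then satisfies all the clues, so 1 ∉ Q.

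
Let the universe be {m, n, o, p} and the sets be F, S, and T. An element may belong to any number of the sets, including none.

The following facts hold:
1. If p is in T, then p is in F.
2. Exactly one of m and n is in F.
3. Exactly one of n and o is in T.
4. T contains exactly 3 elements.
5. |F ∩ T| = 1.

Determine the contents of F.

F = {n, p}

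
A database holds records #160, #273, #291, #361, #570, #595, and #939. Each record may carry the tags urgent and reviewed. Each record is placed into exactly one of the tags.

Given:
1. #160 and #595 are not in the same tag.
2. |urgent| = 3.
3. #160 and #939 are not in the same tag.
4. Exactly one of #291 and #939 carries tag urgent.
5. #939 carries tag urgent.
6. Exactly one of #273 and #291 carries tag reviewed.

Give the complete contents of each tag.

urgent = {#273, #595, #939}; reviewed = {#160, #291, #361, #570}

From (5): #939 ∈ urgent.
(3): #160 ∉ urgent.
(4) (exactly one): #291 ∉ urgent.
Only one tag left: #160 ∈ reviewed.
Only one tag left: #291 ∈ reviewed.
(1): #595 ∉ reviewed.
(6) (exactly one): #273 ∉ reviewed.
Only one tag left: #273 ∈ urgent.
Only one tag left: #595 ∈ urgent.
(2): urgent already has 3, so the rest are out.
Only one tag left: #361 ∈ reviewed.
Only one tag left: #570 ∈ reviewed.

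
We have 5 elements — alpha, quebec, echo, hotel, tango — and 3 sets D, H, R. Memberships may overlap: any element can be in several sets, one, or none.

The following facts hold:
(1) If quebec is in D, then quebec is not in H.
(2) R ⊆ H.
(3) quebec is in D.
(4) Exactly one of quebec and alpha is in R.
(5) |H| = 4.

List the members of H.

From (3): quebec ∈ D.
(1): quebec ∉ H.
(2) contrapositive: quebec ∉ R.
(4) (exactly one): alpha ∈ R.
(5): only 4 candidates remain for H, so all are in.

H = {alpha, echo, hotel, tango}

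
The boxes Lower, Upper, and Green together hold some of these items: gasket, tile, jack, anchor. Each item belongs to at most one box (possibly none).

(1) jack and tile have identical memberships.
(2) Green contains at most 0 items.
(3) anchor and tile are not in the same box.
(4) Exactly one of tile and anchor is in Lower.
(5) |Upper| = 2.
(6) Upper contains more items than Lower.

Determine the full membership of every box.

Lower = {anchor}; Upper = {jack, tile}; Green = {}

(2): Green already has 0, so the rest are out.
Suppose gasket ∈ Lower: no assignment then satisfies all the clues, so gasket ∉ Lower.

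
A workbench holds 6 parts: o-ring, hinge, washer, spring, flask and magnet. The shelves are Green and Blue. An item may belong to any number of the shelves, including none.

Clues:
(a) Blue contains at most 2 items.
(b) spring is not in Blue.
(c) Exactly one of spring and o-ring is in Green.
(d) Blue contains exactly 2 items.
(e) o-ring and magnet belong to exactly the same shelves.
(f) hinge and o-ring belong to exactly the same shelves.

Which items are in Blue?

Blue = {flask, washer}

From (b): spring ∉ Blue.
Suppose o-ring ∈ Blue: no assignment then satisfies all the clues, so o-ring ∉ Blue.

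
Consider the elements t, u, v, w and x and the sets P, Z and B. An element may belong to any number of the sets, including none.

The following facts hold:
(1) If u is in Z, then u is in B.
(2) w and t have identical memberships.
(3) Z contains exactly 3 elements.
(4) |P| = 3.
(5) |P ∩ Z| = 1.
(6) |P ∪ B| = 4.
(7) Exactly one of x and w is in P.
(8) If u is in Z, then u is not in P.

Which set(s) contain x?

x: Z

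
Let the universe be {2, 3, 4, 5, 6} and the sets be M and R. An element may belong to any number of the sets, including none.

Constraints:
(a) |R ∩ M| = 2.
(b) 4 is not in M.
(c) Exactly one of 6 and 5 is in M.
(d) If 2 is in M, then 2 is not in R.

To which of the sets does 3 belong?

From (b): 4 ∉ M.
Suppose 3 ∉ M: no assignment then satisfies all the clues, so 3 ∈ M.

3: M, R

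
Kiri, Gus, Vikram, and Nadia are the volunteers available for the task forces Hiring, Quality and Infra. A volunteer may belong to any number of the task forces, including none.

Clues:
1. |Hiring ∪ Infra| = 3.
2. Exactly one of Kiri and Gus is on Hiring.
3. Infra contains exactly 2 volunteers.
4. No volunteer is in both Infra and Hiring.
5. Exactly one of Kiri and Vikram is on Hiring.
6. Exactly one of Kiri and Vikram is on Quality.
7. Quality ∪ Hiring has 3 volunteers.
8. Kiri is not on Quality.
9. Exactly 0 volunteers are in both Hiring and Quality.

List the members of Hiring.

Hiring = {Kiri}

From (8): Kiri ∉ Quality.
(6) (exactly one): Vikram ∈ Quality.
Suppose Kiri ∉ Hiring: no assignment then satisfies all the clues, so Kiri ∈ Hiring.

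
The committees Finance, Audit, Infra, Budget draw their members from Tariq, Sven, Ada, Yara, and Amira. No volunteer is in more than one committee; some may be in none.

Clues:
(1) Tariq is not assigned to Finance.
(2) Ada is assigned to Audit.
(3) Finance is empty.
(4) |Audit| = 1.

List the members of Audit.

From (1): Tariq ∉ Finance.
From (2): Ada ∈ Audit.
(3): Finance already has 0, so the rest are out.
(4): Audit already has 1, so the rest are out.

Audit = {Ada}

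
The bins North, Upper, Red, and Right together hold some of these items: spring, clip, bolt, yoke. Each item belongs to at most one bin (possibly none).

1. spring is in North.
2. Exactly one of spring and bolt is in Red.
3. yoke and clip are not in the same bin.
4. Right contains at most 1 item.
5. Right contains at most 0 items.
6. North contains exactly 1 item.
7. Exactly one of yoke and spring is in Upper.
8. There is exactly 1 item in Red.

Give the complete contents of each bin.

From (1): spring ∈ North.
(2) (exactly one): bolt ∈ Red.
(5): Right already has 0, so the rest are out.
(6): North already has 1, so the rest are out.
(7) (exactly one): yoke ∈ Upper.
(8): Red already has 1, so the rest are out.
(3): clip ∉ Upper.

North = {spring}; Upper = {yoke}; Red = {bolt}; Right = {}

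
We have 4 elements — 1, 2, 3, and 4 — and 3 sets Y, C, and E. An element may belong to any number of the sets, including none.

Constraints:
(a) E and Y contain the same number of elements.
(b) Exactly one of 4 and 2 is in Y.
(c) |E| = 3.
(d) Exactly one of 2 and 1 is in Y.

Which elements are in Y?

Y = {1, 3, 4}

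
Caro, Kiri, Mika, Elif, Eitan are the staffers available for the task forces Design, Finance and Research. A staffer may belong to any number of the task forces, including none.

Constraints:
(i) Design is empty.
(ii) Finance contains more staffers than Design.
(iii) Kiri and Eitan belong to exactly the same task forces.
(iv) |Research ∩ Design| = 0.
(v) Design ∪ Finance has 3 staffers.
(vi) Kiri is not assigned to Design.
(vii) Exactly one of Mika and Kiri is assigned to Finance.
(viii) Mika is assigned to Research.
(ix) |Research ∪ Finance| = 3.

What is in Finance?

Finance = {Caro, Elif, Mika}

From (vi): Kiri ∉ Design.
From (viii): Mika ∈ Research.
(i): Design already has 0, so the rest are out.
Suppose Caro ∉ Finance: no assignment then satisfies all the clues, so Caro ∈ Finance.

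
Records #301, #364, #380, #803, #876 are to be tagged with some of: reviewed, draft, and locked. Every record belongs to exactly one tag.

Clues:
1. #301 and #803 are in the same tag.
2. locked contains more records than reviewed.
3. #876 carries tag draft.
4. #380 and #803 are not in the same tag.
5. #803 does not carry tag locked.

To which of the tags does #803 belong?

From (3): #876 ∈ draft.
From (5): #803 ∉ locked.
(1): #301 matches #803: #301 ∉ locked.
Suppose #803 ∈ reviewed: no assignment then satisfies all the clues, so #803 ∉ reviewed.

#803: draft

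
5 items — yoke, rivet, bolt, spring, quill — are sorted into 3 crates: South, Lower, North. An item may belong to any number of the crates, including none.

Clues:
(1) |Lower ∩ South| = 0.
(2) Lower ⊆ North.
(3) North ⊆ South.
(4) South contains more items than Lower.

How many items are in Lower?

0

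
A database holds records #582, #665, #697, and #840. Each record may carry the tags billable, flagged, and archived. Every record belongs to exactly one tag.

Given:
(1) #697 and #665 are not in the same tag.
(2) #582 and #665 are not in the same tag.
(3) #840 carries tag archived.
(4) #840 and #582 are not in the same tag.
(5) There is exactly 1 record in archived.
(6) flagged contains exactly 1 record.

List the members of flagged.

flagged = {#665}

From (3): #840 ∈ archived.
(4): #582 ∉ archived.
(5): archived already has 1, so the rest are out.
Suppose #582 ∈ flagged: no assignment then satisfies all the clues, so #582 ∉ flagged.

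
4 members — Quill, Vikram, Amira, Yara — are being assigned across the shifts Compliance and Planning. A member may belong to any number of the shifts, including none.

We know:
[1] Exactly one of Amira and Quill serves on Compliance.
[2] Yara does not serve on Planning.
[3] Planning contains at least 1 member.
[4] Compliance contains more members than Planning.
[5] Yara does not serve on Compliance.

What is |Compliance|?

2

From (2): Yara ∉ Planning.
From (5): Yara ∉ Compliance.
Suppose Vikram ∉ Compliance: no assignment then satisfies all the clues, so Vikram ∈ Compliance.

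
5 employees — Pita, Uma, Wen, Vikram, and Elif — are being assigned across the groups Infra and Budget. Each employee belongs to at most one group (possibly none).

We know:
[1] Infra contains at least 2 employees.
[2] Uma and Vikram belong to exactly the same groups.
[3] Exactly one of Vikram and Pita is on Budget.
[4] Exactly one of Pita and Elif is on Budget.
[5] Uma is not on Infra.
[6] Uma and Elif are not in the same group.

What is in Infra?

Infra = {Elif, Wen}

From (5): Uma ∉ Infra.
(2): Vikram matches Uma: Vikram ∉ Infra.
Suppose Pita ∈ Infra: no assignment then satisfies all the clues, so Pita ∉ Infra.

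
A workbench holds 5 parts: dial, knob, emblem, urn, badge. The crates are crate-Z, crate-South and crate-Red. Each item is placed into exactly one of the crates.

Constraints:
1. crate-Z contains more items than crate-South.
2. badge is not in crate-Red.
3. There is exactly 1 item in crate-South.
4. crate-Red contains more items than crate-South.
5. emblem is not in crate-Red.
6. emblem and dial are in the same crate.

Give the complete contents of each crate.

crate-Z = {dial, emblem}; crate-South = {badge}; crate-Red = {knob, urn}

From (2): badge ∉ crate-Red.
From (5): emblem ∉ crate-Red.
(6): dial matches emblem: dial ∉ crate-Red.
Suppose dial ∉ crate-Z: no assignment then satisfies all the clues, so dial ∈ crate-Z.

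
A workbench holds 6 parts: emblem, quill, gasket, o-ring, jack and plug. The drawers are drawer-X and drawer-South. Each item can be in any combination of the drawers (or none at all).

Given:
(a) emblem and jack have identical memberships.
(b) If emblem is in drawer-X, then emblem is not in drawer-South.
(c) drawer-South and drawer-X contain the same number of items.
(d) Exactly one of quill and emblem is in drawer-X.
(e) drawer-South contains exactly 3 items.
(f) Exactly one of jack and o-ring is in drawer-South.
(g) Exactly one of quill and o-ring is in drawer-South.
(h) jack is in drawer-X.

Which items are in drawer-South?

From (h): jack ∈ drawer-X.
(a): emblem matches jack: emblem ∈ drawer-X.
(b): emblem ∉ drawer-South.
(d) (exactly one): quill ∉ drawer-X.
(a): jack matches emblem: jack ∉ drawer-South.
(f) (exactly one): o-ring ∈ drawer-South.
(g) (exactly one): quill ∉ drawer-South.
(e): only 3 candidates remain for drawer-South, so all are in.

drawer-South = {gasket, o-ring, plug}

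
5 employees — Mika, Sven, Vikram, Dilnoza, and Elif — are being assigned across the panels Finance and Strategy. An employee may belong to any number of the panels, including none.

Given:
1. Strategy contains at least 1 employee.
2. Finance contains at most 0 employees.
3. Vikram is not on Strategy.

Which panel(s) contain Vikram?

Vikram: none

From (3): Vikram ∉ Strategy.
(2): Finance already has 0, so the rest are out.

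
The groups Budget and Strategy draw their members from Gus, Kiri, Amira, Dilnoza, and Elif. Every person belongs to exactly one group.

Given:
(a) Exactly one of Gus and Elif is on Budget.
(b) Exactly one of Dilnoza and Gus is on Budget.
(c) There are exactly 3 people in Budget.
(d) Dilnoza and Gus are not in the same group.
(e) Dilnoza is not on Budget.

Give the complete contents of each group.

Budget = {Amira, Gus, Kiri}; Strategy = {Dilnoza, Elif}

From (e): Dilnoza ∉ Budget.
(b) (exactly one): Gus ∈ Budget.
Only one group left: Dilnoza ∈ Strategy.
(a) (exactly one): Elif ∉ Budget.
(c): only 3 candidates remain for Budget, so all are in.
Only one group left: Elif ∈ Strategy.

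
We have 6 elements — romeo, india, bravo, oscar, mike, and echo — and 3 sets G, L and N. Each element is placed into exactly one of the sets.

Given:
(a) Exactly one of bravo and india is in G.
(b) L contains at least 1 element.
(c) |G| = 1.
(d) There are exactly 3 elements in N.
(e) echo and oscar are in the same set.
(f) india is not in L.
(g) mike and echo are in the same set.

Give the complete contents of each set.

G = {india}; L = {bravo, romeo}; N = {echo, mike, oscar}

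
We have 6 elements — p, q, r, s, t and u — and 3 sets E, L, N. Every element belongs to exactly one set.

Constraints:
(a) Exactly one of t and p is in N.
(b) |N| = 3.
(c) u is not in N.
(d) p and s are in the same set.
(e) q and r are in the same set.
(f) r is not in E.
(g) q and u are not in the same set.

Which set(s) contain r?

r: N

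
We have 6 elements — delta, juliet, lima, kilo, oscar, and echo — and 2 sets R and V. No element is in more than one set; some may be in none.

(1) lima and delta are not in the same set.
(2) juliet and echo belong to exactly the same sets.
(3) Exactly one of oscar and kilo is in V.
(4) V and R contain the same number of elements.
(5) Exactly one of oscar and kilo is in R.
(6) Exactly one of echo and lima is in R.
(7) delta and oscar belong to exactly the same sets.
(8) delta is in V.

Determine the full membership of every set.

From (8): delta ∈ V.
(1): lima ∉ V.
(7): oscar matches delta: oscar ∉ R.
(7): oscar matches delta: oscar ∈ V.
(3) (exactly one): kilo ∉ V.
(5) (exactly one): kilo ∈ R.
Suppose juliet ∈ R: no assignment then satisfies all the clues, so juliet ∉ R.

R = {kilo, lima}; V = {delta, oscar}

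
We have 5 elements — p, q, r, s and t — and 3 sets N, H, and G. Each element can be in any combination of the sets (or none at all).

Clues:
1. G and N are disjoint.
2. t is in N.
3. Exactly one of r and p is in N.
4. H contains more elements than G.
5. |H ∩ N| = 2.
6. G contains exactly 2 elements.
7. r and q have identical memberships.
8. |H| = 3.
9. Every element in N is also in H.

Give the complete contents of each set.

N = {p, t}; H = {p, s, t}; G = {q, r}

From (2): t ∈ N.
(1) (disjoint): t ∉ G.
(9) with t ∈ N: t ∈ H.
Suppose p ∉ N: no assignment then satisfies all the clues, so p ∈ N.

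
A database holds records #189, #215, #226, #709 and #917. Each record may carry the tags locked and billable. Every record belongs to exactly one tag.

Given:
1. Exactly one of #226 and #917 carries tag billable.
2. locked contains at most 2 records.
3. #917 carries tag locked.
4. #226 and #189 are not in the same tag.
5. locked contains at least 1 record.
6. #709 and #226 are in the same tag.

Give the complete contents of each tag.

From (3): #917 ∈ locked.
(1) (exactly one): #226 ∈ billable.
(4): #189 ∉ billable.
(6): #709 matches #226: #709 ∉ locked.
(6): #709 matches #226: #709 ∈ billable.
Only one tag left: #189 ∈ locked.
(2): locked already has 2, so the rest are out.
Only one tag left: #215 ∈ billable.

locked = {#189, #917}; billable = {#215, #226, #709}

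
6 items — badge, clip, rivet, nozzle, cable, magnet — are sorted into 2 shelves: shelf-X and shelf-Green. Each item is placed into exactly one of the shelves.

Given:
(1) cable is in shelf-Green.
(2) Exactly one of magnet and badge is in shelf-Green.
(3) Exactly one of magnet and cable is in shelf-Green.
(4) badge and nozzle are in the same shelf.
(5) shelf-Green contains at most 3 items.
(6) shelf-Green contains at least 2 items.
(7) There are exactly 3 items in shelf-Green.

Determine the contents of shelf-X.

shelf-X = {clip, magnet, rivet}

From (1): cable ∈ shelf-Green.
(3) (exactly one): magnet ∉ shelf-Green.
Only one shelf left: magnet ∈ shelf-X.
(2) (exactly one): badge ∈ shelf-Green.
(4): nozzle matches badge: nozzle ∉ shelf-X.
(4): nozzle matches badge: nozzle ∈ shelf-Green.
(5): shelf-Green already has 3, so the rest are out.
Only one shelf left: clip ∈ shelf-X.
Only one shelf left: rivet ∈ shelf-X.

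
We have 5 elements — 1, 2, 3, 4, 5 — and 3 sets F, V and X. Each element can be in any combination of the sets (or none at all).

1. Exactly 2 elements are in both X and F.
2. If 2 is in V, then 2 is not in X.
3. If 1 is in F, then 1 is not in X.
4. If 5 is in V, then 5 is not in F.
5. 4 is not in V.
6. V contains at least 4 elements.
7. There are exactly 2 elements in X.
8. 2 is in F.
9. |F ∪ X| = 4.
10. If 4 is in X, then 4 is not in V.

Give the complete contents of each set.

F = {1, 2, 3, 4}; V = {1, 2, 3, 5}; X = {3, 4}

From (5): 4 ∉ V.
From (8): 2 ∈ F.
(6): only 4 candidates remain for V, so all are in.
(2): 2 ∉ X.
(4): 5 ∉ F.
Suppose 1 ∉ F: no assignment then satisfies all the clues, so 1 ∈ F.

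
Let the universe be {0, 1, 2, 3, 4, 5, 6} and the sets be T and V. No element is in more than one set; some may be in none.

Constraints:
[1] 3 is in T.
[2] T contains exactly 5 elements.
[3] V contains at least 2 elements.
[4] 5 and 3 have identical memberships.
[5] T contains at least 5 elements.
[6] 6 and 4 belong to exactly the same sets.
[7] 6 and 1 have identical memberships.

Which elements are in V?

V = {0, 2}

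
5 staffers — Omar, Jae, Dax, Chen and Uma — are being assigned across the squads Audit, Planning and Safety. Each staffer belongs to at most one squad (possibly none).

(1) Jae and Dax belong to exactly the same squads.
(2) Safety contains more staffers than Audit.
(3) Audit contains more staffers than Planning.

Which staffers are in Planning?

Planning = {}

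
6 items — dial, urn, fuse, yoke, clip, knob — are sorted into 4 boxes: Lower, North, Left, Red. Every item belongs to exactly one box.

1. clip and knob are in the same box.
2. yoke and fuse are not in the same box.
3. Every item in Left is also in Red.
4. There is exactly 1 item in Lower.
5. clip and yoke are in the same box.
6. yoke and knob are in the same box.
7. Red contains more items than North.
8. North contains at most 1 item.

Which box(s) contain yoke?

yoke: Red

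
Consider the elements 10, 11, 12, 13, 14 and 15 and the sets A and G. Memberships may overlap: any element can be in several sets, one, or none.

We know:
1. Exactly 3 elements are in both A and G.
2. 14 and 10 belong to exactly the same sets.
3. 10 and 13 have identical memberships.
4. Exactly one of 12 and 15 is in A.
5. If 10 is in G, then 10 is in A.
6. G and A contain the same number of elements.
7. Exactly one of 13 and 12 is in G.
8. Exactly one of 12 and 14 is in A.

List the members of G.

G = {10, 11, 13, 14}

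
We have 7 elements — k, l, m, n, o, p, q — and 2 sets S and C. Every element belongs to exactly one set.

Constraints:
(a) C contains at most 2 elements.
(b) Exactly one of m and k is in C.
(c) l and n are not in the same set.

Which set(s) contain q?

q: S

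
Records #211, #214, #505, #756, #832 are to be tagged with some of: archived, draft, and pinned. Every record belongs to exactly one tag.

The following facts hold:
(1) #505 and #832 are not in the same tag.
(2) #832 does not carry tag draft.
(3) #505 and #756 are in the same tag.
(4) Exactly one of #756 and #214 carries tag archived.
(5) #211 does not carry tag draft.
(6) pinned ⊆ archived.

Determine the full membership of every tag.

archived = {#211, #214, #832}; draft = {#505, #756}; pinned = {}

From (2): #832 ∉ draft.
From (5): #211 ∉ draft.
Suppose #211 ∉ archived: no assignment then satisfies all the clues, so #211 ∈ archived.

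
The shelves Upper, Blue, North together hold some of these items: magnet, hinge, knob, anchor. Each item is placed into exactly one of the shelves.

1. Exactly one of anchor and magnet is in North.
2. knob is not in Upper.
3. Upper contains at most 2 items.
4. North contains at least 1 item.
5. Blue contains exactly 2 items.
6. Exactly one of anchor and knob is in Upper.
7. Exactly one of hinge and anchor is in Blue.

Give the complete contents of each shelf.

From (2): knob ∉ Upper.
(6) (exactly one): anchor ∈ Upper.
(7) (exactly one): hinge ∈ Blue.
(1) (exactly one): magnet ∈ North.
(5): only 2 candidates remain for Blue, so all are in.

Upper = {anchor}; Blue = {hinge, knob}; North = {magnet}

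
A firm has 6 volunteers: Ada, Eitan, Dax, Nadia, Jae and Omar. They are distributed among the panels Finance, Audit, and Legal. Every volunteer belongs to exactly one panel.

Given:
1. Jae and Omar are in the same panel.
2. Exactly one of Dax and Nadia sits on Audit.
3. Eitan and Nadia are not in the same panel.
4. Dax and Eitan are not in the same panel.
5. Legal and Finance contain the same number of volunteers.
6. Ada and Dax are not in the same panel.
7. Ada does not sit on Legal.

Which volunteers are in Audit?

Audit = {Ada, Jae, Nadia, Omar}

From (7): Ada ∉ Legal.
Suppose Ada ∉ Audit: no assignment then satisfies all the clues, so Ada ∈ Audit.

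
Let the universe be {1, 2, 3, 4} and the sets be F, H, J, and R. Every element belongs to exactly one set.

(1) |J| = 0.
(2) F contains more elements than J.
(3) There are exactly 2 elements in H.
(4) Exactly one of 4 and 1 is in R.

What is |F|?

1

(1): J already has 0, so the rest are out.
Suppose 2 ∈ R: no assignment then satisfies all the clues, so 2 ∉ R.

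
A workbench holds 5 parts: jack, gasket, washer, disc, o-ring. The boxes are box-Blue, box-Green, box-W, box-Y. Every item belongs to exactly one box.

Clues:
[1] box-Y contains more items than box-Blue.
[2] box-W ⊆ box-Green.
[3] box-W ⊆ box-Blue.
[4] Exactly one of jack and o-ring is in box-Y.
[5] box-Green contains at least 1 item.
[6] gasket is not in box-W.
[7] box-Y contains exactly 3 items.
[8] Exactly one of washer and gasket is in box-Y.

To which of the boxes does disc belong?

disc: box-Y

From (6): gasket ∉ box-W.
Suppose disc ∈ box-Blue: no assignment then satisfies all the clues, so disc ∉ box-Blue.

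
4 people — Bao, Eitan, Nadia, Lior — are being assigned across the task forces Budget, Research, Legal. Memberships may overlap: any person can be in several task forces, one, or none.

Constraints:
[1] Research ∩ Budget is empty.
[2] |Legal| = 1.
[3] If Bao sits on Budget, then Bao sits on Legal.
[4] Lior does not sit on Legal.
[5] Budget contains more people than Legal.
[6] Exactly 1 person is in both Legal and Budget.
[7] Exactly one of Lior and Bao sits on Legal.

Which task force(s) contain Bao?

Bao: Budget, Legal

From (4): Lior ∉ Legal.
(7) (exactly one): Bao ∈ Legal.
(2): Legal already has 1, so the rest are out.
Suppose Bao ∉ Budget: no assignment then satisfies all the clues, so Bao ∈ Budget.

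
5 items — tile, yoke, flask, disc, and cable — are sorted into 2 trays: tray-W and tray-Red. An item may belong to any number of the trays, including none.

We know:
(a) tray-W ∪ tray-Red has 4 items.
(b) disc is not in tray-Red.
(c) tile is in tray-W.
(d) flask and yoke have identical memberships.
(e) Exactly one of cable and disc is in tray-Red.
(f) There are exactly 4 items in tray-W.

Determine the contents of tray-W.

tray-W = {cable, flask, tile, yoke}

From (b): disc ∉ tray-Red.
From (c): tile ∈ tray-W.
(e) (exactly one): cable ∈ tray-Red.
Suppose yoke ∉ tray-W: no assignment then satisfies all the clues, so yoke ∈ tray-W.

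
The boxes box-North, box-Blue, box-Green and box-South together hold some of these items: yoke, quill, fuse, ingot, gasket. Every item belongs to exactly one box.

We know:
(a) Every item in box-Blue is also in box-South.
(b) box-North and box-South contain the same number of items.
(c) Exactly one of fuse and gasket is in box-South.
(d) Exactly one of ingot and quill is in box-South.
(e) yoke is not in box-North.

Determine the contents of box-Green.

box-Green = {yoke}

From (e): yoke ∉ box-North.
Suppose yoke ∉ box-Green: no assignment then satisfies all the clues, so yoke ∈ box-Green.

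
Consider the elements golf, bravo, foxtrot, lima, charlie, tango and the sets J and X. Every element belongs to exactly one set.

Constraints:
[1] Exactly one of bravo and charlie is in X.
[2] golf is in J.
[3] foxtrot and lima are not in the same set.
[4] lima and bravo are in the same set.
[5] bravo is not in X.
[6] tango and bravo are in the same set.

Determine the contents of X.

From (2): golf ∈ J.
From (5): bravo ∉ X.
(1) (exactly one): charlie ∈ X.
(4): lima matches bravo: lima ∉ X.
(6): tango matches bravo: tango ∉ X.
Only one set left: bravo ∈ J.
Only one set left: lima ∈ J.
Only one set left: tango ∈ J.
(3): foxtrot ∉ J.
Only one set left: foxtrot ∈ X.

X = {charlie, foxtrot}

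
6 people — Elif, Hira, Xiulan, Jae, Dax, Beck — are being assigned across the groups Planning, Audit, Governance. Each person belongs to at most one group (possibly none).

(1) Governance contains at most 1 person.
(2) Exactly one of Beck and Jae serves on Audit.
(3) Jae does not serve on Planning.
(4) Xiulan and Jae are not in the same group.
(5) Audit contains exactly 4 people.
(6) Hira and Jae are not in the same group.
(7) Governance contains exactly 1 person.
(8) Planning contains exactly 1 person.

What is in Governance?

Governance = {Jae}

From (3): Jae ∉ Planning.
Suppose Elif ∈ Governance: no assignment then satisfies all the clues, so Elif ∉ Governance.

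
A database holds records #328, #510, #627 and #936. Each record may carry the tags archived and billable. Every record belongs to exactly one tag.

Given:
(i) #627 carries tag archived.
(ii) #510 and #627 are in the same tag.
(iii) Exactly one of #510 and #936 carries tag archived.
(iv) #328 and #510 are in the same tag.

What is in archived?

archived = {#328, #510, #627}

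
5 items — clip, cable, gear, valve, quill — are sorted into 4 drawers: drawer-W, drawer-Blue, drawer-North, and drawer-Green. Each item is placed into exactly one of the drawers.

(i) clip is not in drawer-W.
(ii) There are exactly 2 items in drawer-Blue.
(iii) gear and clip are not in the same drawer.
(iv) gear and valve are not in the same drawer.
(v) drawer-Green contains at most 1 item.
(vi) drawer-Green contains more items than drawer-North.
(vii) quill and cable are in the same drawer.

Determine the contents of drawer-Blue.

drawer-Blue = {clip, valve}

From (i): clip ∉ drawer-W.
Suppose clip ∉ drawer-Blue: no assignment then satisfies all the clues, so clip ∈ drawer-Blue.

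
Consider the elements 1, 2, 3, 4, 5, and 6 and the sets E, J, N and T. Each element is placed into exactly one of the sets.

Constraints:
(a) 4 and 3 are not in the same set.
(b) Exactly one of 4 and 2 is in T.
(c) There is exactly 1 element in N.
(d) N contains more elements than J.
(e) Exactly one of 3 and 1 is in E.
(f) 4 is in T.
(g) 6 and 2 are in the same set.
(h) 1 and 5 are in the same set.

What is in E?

From (f): 4 ∈ T.
(a): 3 ∉ T.
(b) (exactly one): 2 ∉ T.
(g): 6 matches 2: 6 ∉ T.
Suppose 1 ∉ E: no assignment then satisfies all the clues, so 1 ∈ E.

E = {1, 2, 5, 6}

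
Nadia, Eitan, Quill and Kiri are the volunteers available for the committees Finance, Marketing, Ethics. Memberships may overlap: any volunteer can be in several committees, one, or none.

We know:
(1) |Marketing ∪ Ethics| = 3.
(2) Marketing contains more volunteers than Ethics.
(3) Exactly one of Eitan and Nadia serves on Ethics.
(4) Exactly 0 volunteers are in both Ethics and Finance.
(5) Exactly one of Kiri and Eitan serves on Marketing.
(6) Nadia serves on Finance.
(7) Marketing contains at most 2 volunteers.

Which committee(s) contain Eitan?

Eitan: Ethics

From (6): Nadia ∈ Finance.
Suppose Eitan ∈ Finance: no assignment then satisfies all the clues, so Eitan ∉ Finance.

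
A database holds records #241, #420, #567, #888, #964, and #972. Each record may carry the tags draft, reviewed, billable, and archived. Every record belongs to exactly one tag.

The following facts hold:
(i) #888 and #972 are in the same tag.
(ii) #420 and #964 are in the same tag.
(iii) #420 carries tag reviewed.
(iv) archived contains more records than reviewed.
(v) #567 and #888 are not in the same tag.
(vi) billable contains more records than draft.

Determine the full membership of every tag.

From (iii): #420 ∈ reviewed.
(ii): #964 matches #420: #964 ∉ draft.
(ii): #964 matches #420: #964 ∈ reviewed.
Suppose #241 ∈ draft: no assignment then satisfies all the clues, so #241 ∉ draft.

draft = {}; reviewed = {#420, #964}; billable = {#567}; archived = {#241, #888, #972}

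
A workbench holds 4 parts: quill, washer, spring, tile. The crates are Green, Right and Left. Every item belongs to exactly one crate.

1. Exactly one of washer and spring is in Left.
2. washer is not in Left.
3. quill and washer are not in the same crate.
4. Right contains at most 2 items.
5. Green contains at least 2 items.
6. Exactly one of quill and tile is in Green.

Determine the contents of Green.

Green = {tile, washer}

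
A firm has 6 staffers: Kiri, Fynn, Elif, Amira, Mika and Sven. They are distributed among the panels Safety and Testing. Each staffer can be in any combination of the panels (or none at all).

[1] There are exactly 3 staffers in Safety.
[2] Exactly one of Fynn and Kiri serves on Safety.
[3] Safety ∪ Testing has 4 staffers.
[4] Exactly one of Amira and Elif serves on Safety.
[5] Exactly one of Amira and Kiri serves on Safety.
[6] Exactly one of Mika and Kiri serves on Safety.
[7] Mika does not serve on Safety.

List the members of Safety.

Safety = {Elif, Kiri, Sven}

From (7): Mika ∉ Safety.
(6) (exactly one): Kiri ∈ Safety.
(2) (exactly one): Fynn ∉ Safety.
(5) (exactly one): Amira ∉ Safety.
(1): only 3 candidates remain for Safety, so all are in.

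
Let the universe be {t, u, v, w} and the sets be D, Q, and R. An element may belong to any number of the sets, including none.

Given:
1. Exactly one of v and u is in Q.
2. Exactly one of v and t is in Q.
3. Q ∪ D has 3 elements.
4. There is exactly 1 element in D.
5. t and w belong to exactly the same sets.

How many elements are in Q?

3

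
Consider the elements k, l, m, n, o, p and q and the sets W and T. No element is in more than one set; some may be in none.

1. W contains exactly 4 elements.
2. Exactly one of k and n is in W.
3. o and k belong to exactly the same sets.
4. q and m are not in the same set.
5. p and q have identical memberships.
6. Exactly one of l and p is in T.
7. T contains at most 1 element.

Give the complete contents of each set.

W = {k, o, p, q}; T = {l}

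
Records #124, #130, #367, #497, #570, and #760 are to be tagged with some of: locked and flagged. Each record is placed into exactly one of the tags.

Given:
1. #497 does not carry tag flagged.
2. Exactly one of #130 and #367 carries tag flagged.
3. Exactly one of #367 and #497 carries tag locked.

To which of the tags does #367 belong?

#367: flagged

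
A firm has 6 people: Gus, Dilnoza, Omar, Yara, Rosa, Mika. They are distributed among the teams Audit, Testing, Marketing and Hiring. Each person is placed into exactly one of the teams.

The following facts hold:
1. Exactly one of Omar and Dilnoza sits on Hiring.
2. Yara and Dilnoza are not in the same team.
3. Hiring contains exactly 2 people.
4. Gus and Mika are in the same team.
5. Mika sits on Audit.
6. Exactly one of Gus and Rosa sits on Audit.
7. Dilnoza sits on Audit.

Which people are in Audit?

From (5): Mika ∈ Audit.
From (7): Dilnoza ∈ Audit.
(1) (exactly one): Omar ∈ Hiring.
(2): Yara ∉ Audit.
(4): Gus matches Mika: Gus ∈ Audit.
(6) (exactly one): Rosa ∉ Audit.

Audit = {Dilnoza, Gus, Mika}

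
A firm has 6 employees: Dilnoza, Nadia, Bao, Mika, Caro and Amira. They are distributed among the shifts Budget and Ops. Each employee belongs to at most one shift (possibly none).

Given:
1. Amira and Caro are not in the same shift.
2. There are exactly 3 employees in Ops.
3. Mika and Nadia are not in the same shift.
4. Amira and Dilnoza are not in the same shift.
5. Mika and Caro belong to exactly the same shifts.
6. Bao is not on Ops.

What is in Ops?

Ops = {Caro, Dilnoza, Mika}

From (6): Bao ∉ Ops.
Suppose Dilnoza ∉ Ops: no assignment then satisfies all the clues, so Dilnoza ∈ Ops.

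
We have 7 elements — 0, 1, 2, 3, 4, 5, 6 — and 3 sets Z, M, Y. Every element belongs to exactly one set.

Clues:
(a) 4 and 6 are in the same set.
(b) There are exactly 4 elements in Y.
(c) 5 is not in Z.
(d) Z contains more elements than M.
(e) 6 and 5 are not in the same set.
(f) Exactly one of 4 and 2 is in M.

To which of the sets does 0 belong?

0: Y

From (c): 5 ∉ Z.
Suppose 0 ∈ Z: no assignment then satisfies all the clues, so 0 ∉ Z.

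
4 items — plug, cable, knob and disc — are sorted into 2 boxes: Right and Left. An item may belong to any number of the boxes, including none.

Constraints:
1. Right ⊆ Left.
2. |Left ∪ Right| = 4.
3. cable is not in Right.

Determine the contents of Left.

From (3): cable ∉ Right.
Suppose plug ∉ Left: no assignment then satisfies all the clues, so plug ∈ Left.

Left = {cable, disc, knob, plug}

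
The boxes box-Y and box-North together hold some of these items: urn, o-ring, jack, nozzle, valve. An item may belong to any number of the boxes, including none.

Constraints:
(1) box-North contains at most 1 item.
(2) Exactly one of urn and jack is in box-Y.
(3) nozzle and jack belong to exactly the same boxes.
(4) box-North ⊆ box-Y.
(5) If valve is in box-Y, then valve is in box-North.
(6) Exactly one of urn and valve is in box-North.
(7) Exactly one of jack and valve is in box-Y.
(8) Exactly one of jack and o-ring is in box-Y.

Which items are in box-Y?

box-Y = {o-ring, urn, valve}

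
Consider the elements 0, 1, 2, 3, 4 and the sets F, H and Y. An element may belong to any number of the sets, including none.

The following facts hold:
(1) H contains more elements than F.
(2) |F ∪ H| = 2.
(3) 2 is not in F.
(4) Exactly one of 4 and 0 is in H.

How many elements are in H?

2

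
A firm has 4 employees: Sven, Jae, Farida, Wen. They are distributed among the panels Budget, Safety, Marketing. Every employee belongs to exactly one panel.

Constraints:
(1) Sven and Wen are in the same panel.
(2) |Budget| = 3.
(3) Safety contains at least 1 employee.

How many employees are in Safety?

1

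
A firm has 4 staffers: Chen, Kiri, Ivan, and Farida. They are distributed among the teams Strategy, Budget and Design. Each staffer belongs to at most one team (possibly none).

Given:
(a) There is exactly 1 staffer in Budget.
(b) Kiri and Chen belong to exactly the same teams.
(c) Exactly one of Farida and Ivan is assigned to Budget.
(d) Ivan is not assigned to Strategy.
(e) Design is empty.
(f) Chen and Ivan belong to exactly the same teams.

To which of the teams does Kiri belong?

From (d): Ivan ∉ Strategy.
(e): Design already has 0, so the rest are out.
(f): Chen matches Ivan: Chen ∉ Strategy.
(b): Kiri matches Chen: Kiri ∉ Strategy.
Suppose Kiri ∈ Budget: no assignment then satisfies all the clues, so Kiri ∉ Budget.

Kiri: none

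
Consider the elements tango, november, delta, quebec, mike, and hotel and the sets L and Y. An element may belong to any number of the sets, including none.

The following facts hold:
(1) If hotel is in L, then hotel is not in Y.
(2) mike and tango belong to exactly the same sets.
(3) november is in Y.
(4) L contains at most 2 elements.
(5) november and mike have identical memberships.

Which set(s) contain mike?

mike: Y

From (3): november ∈ Y.
(5): mike matches november: mike ∈ Y.
(2): tango matches mike: tango ∈ Y.
Suppose mike ∈ L: no assignment then satisfies all the clues, so mike ∉ L.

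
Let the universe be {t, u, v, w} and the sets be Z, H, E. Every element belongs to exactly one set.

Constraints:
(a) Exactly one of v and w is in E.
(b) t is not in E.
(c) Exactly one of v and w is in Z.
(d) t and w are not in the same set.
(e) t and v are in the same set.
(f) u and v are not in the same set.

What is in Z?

From (b): t ∉ E.
(e): v matches t: v ∉ E.
(a) (exactly one): w ∈ E.
(c) (exactly one): v ∈ Z.
(e): t matches v: t ∈ Z.
(f): u ∉ Z.

Z = {t, v}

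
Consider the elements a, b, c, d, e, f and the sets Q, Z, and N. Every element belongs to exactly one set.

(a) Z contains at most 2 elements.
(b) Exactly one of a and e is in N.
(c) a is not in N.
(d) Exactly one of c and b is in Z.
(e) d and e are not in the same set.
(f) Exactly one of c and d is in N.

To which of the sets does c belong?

From (c): a ∉ N.
(b) (exactly one): e ∈ N.
(e): d ∉ N.
(f) (exactly one): c ∈ N.
(d) (exactly one): b ∈ Z.

c: N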